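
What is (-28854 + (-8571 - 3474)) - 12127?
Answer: -53026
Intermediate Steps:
(-28854 + (-8571 - 3474)) - 12127 = (-28854 - 12045) - 12127 = -40899 - 12127 = -53026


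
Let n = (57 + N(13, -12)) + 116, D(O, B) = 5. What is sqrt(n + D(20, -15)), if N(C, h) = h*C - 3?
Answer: sqrt(19) ≈ 4.3589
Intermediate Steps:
N(C, h) = -3 + C*h (N(C, h) = C*h - 3 = -3 + C*h)
n = 14 (n = (57 + (-3 + 13*(-12))) + 116 = (57 + (-3 - 156)) + 116 = (57 - 159) + 116 = -102 + 116 = 14)
sqrt(n + D(20, -15)) = sqrt(14 + 5) = sqrt(19)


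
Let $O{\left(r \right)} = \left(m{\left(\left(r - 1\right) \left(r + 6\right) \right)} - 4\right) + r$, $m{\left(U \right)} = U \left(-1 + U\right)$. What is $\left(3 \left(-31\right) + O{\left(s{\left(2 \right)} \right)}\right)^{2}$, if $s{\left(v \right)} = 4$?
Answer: $603729$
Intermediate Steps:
$O{\left(r \right)} = -4 + r + \left(-1 + r\right) \left(-1 + \left(-1 + r\right) \left(6 + r\right)\right) \left(6 + r\right)$ ($O{\left(r \right)} = \left(\left(r - 1\right) \left(r + 6\right) \left(-1 + \left(r - 1\right) \left(r + 6\right)\right) - 4\right) + r = \left(\left(-1 + r\right) \left(6 + r\right) \left(-1 + \left(-1 + r\right) \left(6 + r\right)\right) - 4\right) + r = \left(\left(-1 + r\right) \left(-1 + \left(-1 + r\right) \left(6 + r\right)\right) \left(6 + r\right) - 4\right) + r = \left(-4 + \left(-1 + r\right) \left(-1 + \left(-1 + r\right) \left(6 + r\right)\right) \left(6 + r\right)\right) + r = -4 + r + \left(-1 + r\right) \left(-1 + \left(-1 + r\right) \left(6 + r\right)\right) \left(6 + r\right)$)
$\left(3 \left(-31\right) + O{\left(s{\left(2 \right)} \right)}\right)^{2} = \left(3 \left(-31\right) + \left(38 + 4^{4} - 256 + 10 \cdot 4^{3} + 12 \cdot 4^{2}\right)\right)^{2} = \left(-93 + \left(38 + 256 - 256 + 10 \cdot 64 + 12 \cdot 16\right)\right)^{2} = \left(-93 + \left(38 + 256 - 256 + 640 + 192\right)\right)^{2} = \left(-93 + 870\right)^{2} = 777^{2} = 603729$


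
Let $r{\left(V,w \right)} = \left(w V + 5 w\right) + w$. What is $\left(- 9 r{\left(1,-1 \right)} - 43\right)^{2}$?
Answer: $400$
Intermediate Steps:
$r{\left(V,w \right)} = 6 w + V w$ ($r{\left(V,w \right)} = \left(V w + 5 w\right) + w = \left(5 w + V w\right) + w = 6 w + V w$)
$\left(- 9 r{\left(1,-1 \right)} - 43\right)^{2} = \left(- 9 \left(- (6 + 1)\right) - 43\right)^{2} = \left(- 9 \left(\left(-1\right) 7\right) - 43\right)^{2} = \left(\left(-9\right) \left(-7\right) - 43\right)^{2} = \left(63 - 43\right)^{2} = 20^{2} = 400$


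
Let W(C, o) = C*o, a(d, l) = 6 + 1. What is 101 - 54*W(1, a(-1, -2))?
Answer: -277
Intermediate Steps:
a(d, l) = 7
101 - 54*W(1, a(-1, -2)) = 101 - 54*7 = 101 - 378 = -277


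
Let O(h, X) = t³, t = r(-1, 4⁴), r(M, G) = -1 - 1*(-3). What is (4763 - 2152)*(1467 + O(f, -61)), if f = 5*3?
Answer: 3851225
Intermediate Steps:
r(M, G) = 2 (r(M, G) = -1 + 3 = 2)
t = 2
f = 15
O(h, X) = 8 (O(h, X) = 2³ = 8)
(4763 - 2152)*(1467 + O(f, -61)) = (4763 - 2152)*(1467 + 8) = 2611*1475 = 3851225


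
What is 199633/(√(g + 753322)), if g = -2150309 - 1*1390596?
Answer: -199633*I*√2787583/2787583 ≈ -119.57*I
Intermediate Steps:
g = -3540905 (g = -2150309 - 1390596 = -3540905)
199633/(√(g + 753322)) = 199633/(√(-3540905 + 753322)) = 199633/(√(-2787583)) = 199633/((I*√2787583)) = 199633*(-I*√2787583/2787583) = -199633*I*√2787583/2787583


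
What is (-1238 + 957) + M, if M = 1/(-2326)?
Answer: -653607/2326 ≈ -281.00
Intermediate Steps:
M = -1/2326 ≈ -0.00042992
(-1238 + 957) + M = (-1238 + 957) - 1/2326 = -281 - 1/2326 = -653607/2326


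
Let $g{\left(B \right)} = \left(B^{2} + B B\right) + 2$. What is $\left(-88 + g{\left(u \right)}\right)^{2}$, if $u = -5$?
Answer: $1296$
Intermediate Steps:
$g{\left(B \right)} = 2 + 2 B^{2}$ ($g{\left(B \right)} = \left(B^{2} + B^{2}\right) + 2 = 2 B^{2} + 2 = 2 + 2 B^{2}$)
$\left(-88 + g{\left(u \right)}\right)^{2} = \left(-88 + \left(2 + 2 \left(-5\right)^{2}\right)\right)^{2} = \left(-88 + \left(2 + 2 \cdot 25\right)\right)^{2} = \left(-88 + \left(2 + 50\right)\right)^{2} = \left(-88 + 52\right)^{2} = \left(-36\right)^{2} = 1296$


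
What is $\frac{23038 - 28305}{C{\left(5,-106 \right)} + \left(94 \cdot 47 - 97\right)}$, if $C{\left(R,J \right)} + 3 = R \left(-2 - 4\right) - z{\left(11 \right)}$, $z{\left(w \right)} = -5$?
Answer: $- \frac{5267}{4293} \approx -1.2269$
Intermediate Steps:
$C{\left(R,J \right)} = 2 - 6 R$ ($C{\left(R,J \right)} = -3 + \left(R \left(-2 - 4\right) - -5\right) = -3 + \left(R \left(-6\right) + 5\right) = -3 - \left(-5 + 6 R\right) = 2 - 6 R$)
$\frac{23038 - 28305}{C{\left(5,-106 \right)} + \left(94 \cdot 47 - 97\right)} = \frac{23038 - 28305}{\left(2 - 30\right) + \left(94 \cdot 47 - 97\right)} = - \frac{5267}{\left(2 - 30\right) + \left(4418 - 97\right)} = - \frac{5267}{-28 + 4321} = - \frac{5267}{4293}$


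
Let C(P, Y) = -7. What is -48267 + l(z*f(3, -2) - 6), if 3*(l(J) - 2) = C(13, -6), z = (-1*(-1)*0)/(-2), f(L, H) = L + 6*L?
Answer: -144802/3 ≈ -48267.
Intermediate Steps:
f(L, H) = 7*L
z = 0 (z = (1*0)*(-½) = 0*(-½) = 0)
l(J) = -⅓ (l(J) = 2 + (⅓)*(-7) = 2 - 7/3 = -⅓)
-48267 + l(z*f(3, -2) - 6) = -48267 - ⅓ = -144802/3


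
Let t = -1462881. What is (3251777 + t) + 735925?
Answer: 2524821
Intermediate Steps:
(3251777 + t) + 735925 = (3251777 - 1462881) + 735925 = 1788896 + 735925 = 2524821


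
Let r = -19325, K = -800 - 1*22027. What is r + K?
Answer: -42152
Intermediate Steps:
K = -22827 (K = -800 - 22027 = -22827)
r + K = -19325 - 22827 = -42152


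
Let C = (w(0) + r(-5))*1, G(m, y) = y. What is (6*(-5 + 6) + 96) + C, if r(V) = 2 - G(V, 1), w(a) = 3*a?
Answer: 103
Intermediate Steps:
r(V) = 1 (r(V) = 2 - 1*1 = 2 - 1 = 1)
C = 1 (C = (3*0 + 1)*1 = (0 + 1)*1 = 1*1 = 1)
(6*(-5 + 6) + 96) + C = (6*(-5 + 6) + 96) + 1 = (6*1 + 96) + 1 = (6 + 96) + 1 = 102 + 1 = 103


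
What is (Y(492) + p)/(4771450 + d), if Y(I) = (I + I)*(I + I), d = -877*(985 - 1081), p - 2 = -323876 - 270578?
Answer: 186902/2427821 ≈ 0.076983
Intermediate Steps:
p = -594452 (p = 2 + (-323876 - 270578) = 2 - 594454 = -594452)
d = 84192 (d = -877*(-96) = 84192)
Y(I) = 4*I² (Y(I) = (2*I)*(2*I) = 4*I²)
(Y(492) + p)/(4771450 + d) = (4*492² - 594452)/(4771450 + 84192) = (4*242064 - 594452)/4855642 = (968256 - 594452)*(1/4855642) = 373804*(1/4855642) = 186902/2427821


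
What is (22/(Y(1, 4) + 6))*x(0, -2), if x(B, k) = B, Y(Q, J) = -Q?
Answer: 0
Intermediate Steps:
(22/(Y(1, 4) + 6))*x(0, -2) = (22/(-1*1 + 6))*0 = (22/(-1 + 6))*0 = (22/5)*0 = 0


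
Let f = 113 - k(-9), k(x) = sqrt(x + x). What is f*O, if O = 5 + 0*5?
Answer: 565 - 15*I*sqrt(2) ≈ 565.0 - 21.213*I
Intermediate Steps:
k(x) = sqrt(2)*sqrt(x) (k(x) = sqrt(2*x) = sqrt(2)*sqrt(x))
O = 5 (O = 5 + 0 = 5)
f = 113 - 3*I*sqrt(2) (f = 113 - sqrt(2)*sqrt(-9) = 113 - sqrt(2)*3*I = 113 - 3*I*sqrt(2) ≈ 113.0 - 4.2426*I)
f*O = (113 - 3*I*sqrt(2))*5 = 565 - 15*I*sqrt(2)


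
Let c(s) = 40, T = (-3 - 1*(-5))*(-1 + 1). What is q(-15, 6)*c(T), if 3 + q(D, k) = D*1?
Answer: -720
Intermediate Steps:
q(D, k) = -3 + D (q(D, k) = -3 + D*1 = -3 + D)
T = 0 (T = (-3 + 5)*0 = 2*0 = 0)
q(-15, 6)*c(T) = (-3 - 15)*40 = -18*40 = -720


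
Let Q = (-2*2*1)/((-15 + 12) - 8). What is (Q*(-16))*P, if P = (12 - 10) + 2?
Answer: -256/11 ≈ -23.273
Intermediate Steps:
P = 4 (P = 2 + 2 = 4)
Q = 4/11 (Q = (-4*1)/(-3 - 8) = -4/(-11) = -4*(-1/11) = 4/11 ≈ 0.36364)
(Q*(-16))*P = ((4/11)*(-16))*4 = -64/11*4 = -256/11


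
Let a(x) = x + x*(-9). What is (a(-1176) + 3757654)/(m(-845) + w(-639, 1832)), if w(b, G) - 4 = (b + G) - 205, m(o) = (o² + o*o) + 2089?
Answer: 289774/110087 ≈ 2.6322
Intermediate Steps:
m(o) = 2089 + 2*o² (m(o) = (o² + o²) + 2089 = 2*o² + 2089 = 2089 + 2*o²)
a(x) = -8*x (a(x) = x - 9*x = -8*x)
w(b, G) = -201 + G + b (w(b, G) = 4 + ((b + G) - 205) = 4 + ((G + b) - 205) = 4 + (-205 + G + b) = -201 + G + b)
(a(-1176) + 3757654)/(m(-845) + w(-639, 1832)) = (-8*(-1176) + 3757654)/((2089 + 2*(-845)²) + (-201 + 1832 - 639)) = (9408 + 3757654)/((2089 + 2*714025) + 992) = 3767062/((2089 + 1428050) + 992) = 3767062/(1430139 + 992) = 3767062/1431131 = 3767062*(1/1431131) = 289774/110087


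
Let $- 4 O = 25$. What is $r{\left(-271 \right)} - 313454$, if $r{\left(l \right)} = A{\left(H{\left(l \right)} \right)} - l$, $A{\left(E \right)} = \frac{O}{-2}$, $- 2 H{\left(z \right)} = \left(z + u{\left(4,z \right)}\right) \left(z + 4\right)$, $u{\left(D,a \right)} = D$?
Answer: $- \frac{2505439}{8} \approx -3.1318 \cdot 10^{5}$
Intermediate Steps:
$O = - \frac{25}{4}$ ($O = \left(- \frac{1}{4}\right) 25 = - \frac{25}{4} \approx -6.25$)
$H{\left(z \right)} = - \frac{\left(4 + z\right)^{2}}{2}$ ($H{\left(z \right)} = - \frac{\left(z + 4\right) \left(z + 4\right)}{2} = - \frac{\left(4 + z\right) \left(4 + z\right)}{2} = - \frac{\left(4 + z\right)^{2}}{2}$)
$A{\left(E \right)} = \frac{25}{8}$ ($A{\left(E \right)} = - \frac{25}{4 \left(-2\right)} = \left(- \frac{25}{4}\right) \left(- \frac{1}{2}\right) = \frac{25}{8}$)
$r{\left(l \right)} = \frac{25}{8} - l$
$r{\left(-271 \right)} - 313454 = \left(\frac{25}{8} - -271\right) - 313454 = \left(\frac{25}{8} + 271\right) - 313454 = \frac{2193}{8} - 313454 = - \frac{2505439}{8}$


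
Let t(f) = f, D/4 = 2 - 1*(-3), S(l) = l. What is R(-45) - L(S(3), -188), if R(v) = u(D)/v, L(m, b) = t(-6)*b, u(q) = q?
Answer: -10156/9 ≈ -1128.4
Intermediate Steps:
D = 20 (D = 4*(2 - 1*(-3)) = 4*(2 + 3) = 4*5 = 20)
L(m, b) = -6*b
R(v) = 20/v
R(-45) - L(S(3), -188) = 20/(-45) - (-6)*(-188) = 20*(-1/45) - 1*1128 = -4/9 - 1128 = -10156/9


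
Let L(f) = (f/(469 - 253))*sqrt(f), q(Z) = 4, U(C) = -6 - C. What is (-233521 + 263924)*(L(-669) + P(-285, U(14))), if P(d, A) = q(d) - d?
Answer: 8786467 - 6779869*I*sqrt(669)/72 ≈ 8.7865e+6 - 2.4356e+6*I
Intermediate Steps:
P(d, A) = 4 - d
L(f) = f**(3/2)/216 (L(f) = (f/216)*sqrt(f) = f**(3/2)/216)
(-233521 + 263924)*(L(-669) + P(-285, U(14))) = (-233521 + 263924)*((-669)**(3/2)/216 + (4 - 1*(-285))) = 30403*((-669*I*sqrt(669))/216 + (4 + 285)) = 30403*(-223*I*sqrt(669)/72 + 289) = 30403*(289 - 223*I*sqrt(669)/72) = 8786467 - 6779869*I*sqrt(669)/72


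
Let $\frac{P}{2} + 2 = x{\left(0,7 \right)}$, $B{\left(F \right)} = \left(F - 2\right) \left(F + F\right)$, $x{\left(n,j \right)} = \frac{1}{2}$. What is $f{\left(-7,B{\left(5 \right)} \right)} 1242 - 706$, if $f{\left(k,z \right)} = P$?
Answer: $-4432$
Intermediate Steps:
$x{\left(n,j \right)} = \frac{1}{2}$
$B{\left(F \right)} = 2 F \left(-2 + F\right)$ ($B{\left(F \right)} = \left(-2 + F\right) 2 F = 2 F \left(-2 + F\right)$)
$P = -3$ ($P = -4 + 2 \cdot \frac{1}{2} = -4 + 1 = -3$)
$f{\left(k,z \right)} = -3$
$f{\left(-7,B{\left(5 \right)} \right)} 1242 - 706 = \left(-3\right) 1242 - 706 = -3726 - 706 = -4432$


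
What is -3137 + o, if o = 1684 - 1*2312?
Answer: -3765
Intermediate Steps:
o = -628 (o = 1684 - 2312 = -628)
-3137 + o = -3137 - 628 = -3765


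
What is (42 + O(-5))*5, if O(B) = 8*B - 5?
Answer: -15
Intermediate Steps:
O(B) = -5 + 8*B
(42 + O(-5))*5 = (42 + (-5 + 8*(-5)))*5 = (42 + (-5 - 40))*5 = (42 - 45)*5 = -3*5 = -15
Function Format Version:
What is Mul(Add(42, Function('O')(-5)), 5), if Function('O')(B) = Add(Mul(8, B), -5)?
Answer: -15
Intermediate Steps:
Function('O')(B) = Add(-5, Mul(8, B))
Mul(Add(42, Function('O')(-5)), 5) = Mul(Add(42, Add(-5, Mul(8, -5))), 5) = Mul(Add(42, Add(-5, -40)), 5) = Mul(Add(42, -45), 5) = Mul(-3, 5) = -15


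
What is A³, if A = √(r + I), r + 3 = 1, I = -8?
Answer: -10*I*√10 ≈ -31.623*I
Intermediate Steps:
r = -2 (r = -3 + 1 = -2)
A = I*√10 (A = √(-2 - 8) = √(-10) = I*√10 ≈ 3.1623*I)
A³ = (I*√10)³ = -10*I*√10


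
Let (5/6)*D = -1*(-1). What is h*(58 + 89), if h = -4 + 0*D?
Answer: -588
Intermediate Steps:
D = 6/5 (D = 6*(-1*(-1))/5 = (6/5)*1 = 6/5 ≈ 1.2000)
h = -4 (h = -4 + 0*(6/5) = -4 + 0 = -4)
h*(58 + 89) = -4*(58 + 89) = -4*147 = -588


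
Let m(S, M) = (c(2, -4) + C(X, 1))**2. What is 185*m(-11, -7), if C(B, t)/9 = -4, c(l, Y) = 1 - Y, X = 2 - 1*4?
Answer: 177785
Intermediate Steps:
X = -2 (X = 2 - 4 = -2)
C(B, t) = -36 (C(B, t) = 9*(-4) = -36)
m(S, M) = 961 (m(S, M) = ((1 - 1*(-4)) - 36)**2 = ((1 + 4) - 36)**2 = (5 - 36)**2 = (-31)**2 = 961)
185*m(-11, -7) = 185*961 = 177785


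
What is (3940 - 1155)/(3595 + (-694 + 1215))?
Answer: 2785/4116 ≈ 0.67663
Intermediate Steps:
(3940 - 1155)/(3595 + (-694 + 1215)) = 2785/(3595 + 521) = 2785/4116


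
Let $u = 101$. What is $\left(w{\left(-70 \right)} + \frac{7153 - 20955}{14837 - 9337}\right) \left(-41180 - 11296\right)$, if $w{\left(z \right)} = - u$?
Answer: $\frac{7468672938}{1375} \approx 5.4318 \cdot 10^{6}$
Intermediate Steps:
$w{\left(z \right)} = -101$ ($w{\left(z \right)} = \left(-1\right) 101 = -101$)
$\left(w{\left(-70 \right)} + \frac{7153 - 20955}{14837 - 9337}\right) \left(-41180 - 11296\right) = \left(-101 + \frac{7153 - 20955}{14837 - 9337}\right) \left(-41180 - 11296\right) = \left(-101 - \frac{13802}{5500}\right) \left(-52476\right) = \left(-101 - \frac{6901}{2750}\right) \left(-52476\right) = \left(- \frac{284651}{2750}\right) \left(-52476\right) = \frac{7468672938}{1375}$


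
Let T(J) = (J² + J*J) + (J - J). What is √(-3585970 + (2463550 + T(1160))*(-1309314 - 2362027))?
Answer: 2*I*√4731212151430 ≈ 4.3503e+6*I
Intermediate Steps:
T(J) = 2*J² (T(J) = (J² + J²) + 0 = 2*J² + 0 = 2*J²)
√(-3585970 + (2463550 + T(1160))*(-1309314 - 2362027)) = √(-3585970 + (2463550 + 2*1160²)*(-1309314 - 2362027)) = √(-3585970 + (2463550 + 2*1345600)*(-3671341)) = √(-3585970 + (2463550 + 2691200)*(-3671341)) = √(-3585970 + 5154750*(-3671341)) = √(-3585970 - 18924845019750) = √(-18924848605720) = 2*I*√4731212151430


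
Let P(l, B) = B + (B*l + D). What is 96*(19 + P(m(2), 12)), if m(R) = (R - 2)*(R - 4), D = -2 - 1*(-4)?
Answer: 3168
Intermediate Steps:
D = 2 (D = -2 + 4 = 2)
m(R) = (-4 + R)*(-2 + R) (m(R) = (-2 + R)*(-4 + R) = (-4 + R)*(-2 + R))
P(l, B) = 2 + B + B*l (P(l, B) = B + (B*l + 2) = B + (2 + B*l) = 2 + B + B*l)
96*(19 + P(m(2), 12)) = 96*(19 + (2 + 12 + 12*(8 + 2² - 6*2))) = 96*(19 + (2 + 12 + 12*(8 + 4 - 12))) = 96*(19 + (2 + 12 + 12*0)) = 96*(19 + (2 + 12 + 0)) = 96*(19 + 14) = 96*33 = 3168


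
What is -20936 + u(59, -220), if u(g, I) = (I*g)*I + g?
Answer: 2834723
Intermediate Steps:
u(g, I) = g + g*I² (u(g, I) = g*I² + g = g + g*I²)
-20936 + u(59, -220) = -20936 + 59*(1 + (-220)²) = -20936 + 59*(1 + 48400) = -20936 + 59*48401 = -20936 + 2855659 = 2834723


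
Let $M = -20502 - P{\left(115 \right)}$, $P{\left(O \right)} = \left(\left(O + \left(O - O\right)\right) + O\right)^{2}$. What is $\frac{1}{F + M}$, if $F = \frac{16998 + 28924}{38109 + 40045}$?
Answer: $- \frac{39077}{2868306993} \approx -1.3624 \cdot 10^{-5}$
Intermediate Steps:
$F = \frac{22961}{39077}$ ($F = \frac{45922}{78154} = 45922 \cdot \frac{1}{78154} = \frac{22961}{39077} \approx 0.58758$)
$P{\left(O \right)} = 4 O^{2}$ ($P{\left(O \right)} = \left(\left(O + 0\right) + O\right)^{2} = \left(O + O\right)^{2} = \left(2 O\right)^{2} = 4 O^{2}$)
$M = -73402$ ($M = -20502 - 4 \cdot 115^{2} = -20502 - 4 \cdot 13225 = -20502 - 52900 = -73402$)
$\frac{1}{F + M} = \frac{1}{\frac{22961}{39077} - 73402} = \frac{1}{- \frac{2868306993}{39077}} = - \frac{39077}{2868306993}$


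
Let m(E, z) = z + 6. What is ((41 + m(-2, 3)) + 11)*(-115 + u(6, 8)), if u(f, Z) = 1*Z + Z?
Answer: -6039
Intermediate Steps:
m(E, z) = 6 + z
u(f, Z) = 2*Z (u(f, Z) = Z + Z = 2*Z)
((41 + m(-2, 3)) + 11)*(-115 + u(6, 8)) = ((41 + (6 + 3)) + 11)*(-115 + 2*8) = ((41 + 9) + 11)*(-115 + 16) = (50 + 11)*(-99) = 61*(-99) = -6039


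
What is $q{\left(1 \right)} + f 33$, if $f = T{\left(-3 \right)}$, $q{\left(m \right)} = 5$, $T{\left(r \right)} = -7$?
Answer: $-226$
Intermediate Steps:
$f = -7$
$q{\left(1 \right)} + f 33 = 5 - 231 = -226$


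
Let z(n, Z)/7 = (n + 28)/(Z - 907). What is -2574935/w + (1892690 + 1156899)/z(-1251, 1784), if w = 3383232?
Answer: -9048440683393831/28963849152 ≈ -3.1240e+5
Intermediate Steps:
z(n, Z) = 7*(28 + n)/(-907 + Z) (z(n, Z) = 7*((n + 28)/(Z - 907)) = 7*((28 + n)/(-907 + Z)) = 7*(28 + n)/(-907 + Z))
-2574935/w + (1892690 + 1156899)/z(-1251, 1784) = -2574935/3383232 + (1892690 + 1156899)/((7*(28 - 1251)/(-907 + 1784))) = -2574935*1/3383232 + 3049589/((7*(-1223)/877)) = -2574935/3383232 + 3049589/((7*(1/877)*(-1223))) = -2574935/3383232 + 3049589/(-8561/877) = -2574935/3383232 + 3049589*(-877/8561) = -2574935/3383232 - 2674489553/8561 = -9048440683393831/28963849152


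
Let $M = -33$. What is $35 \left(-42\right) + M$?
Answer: $-1503$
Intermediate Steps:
$35 \left(-42\right) + M = 35 \left(-42\right) - 33 = -1470 - 33 = -1503$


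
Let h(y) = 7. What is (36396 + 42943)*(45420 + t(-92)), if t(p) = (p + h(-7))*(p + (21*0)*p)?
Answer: 4224008360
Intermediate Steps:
t(p) = p*(7 + p) (t(p) = (p + 7)*(p + (21*0)*p) = (7 + p)*(p + 0*p) = (7 + p)*(p + 0) = (7 + p)*p = p*(7 + p))
(36396 + 42943)*(45420 + t(-92)) = (36396 + 42943)*(45420 - 92*(7 - 92)) = 79339*(45420 - 92*(-85)) = 79339*(45420 + 7820) = 79339*53240 = 4224008360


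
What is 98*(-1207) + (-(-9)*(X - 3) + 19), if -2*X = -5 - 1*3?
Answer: -118258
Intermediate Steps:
X = 4 (X = -(-5 - 1*3)/2 = -(-5 - 3)/2 = -½*(-8) = 4)
98*(-1207) + (-(-9)*(X - 3) + 19) = 98*(-1207) + (-(-9)*(4 - 3) + 19) = -118286 + (-(-9) + 19) = -118286 + (-9*(-1) + 19) = -118286 + (9 + 19) = -118286 + 28 = -118258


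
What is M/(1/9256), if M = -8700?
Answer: -80527200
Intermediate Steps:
M/(1/9256) = -8700/(1/9256) = -8700/1/9256 = -8700*9256 = -80527200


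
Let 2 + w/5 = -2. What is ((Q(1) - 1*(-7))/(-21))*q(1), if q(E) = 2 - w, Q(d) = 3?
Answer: -220/21 ≈ -10.476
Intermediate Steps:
w = -20 (w = -10 + 5*(-2) = -10 - 10 = -20)
q(E) = 22 (q(E) = 2 - 1*(-20) = 2 + 20 = 22)
((Q(1) - 1*(-7))/(-21))*q(1) = ((3 - 1*(-7))/(-21))*22 = ((3 + 7)*(-1/21))*22 = (10*(-1/21))*22 = -10/21*22 = -220/21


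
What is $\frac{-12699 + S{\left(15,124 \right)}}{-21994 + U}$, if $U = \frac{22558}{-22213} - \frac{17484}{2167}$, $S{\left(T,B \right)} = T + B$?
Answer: $\frac{151145692940}{264782750963} \approx 0.57083$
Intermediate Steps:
$S{\left(T,B \right)} = B + T$
$U = - \frac{437255278}{48135571}$ ($U = 22558 \left(- \frac{1}{22213}\right) - \frac{17484}{2167} = - \frac{22558}{22213} - \frac{17484}{2167} = - \frac{437255278}{48135571} \approx -9.0838$)
$\frac{-12699 + S{\left(15,124 \right)}}{-21994 + U} = \frac{-12699 + \left(124 + 15\right)}{-21994 - \frac{437255278}{48135571}} = \frac{-12699 + 139}{- \frac{1059131003852}{48135571}} = \left(-12560\right) \left(- \frac{48135571}{1059131003852}\right) = \frac{151145692940}{264782750963}$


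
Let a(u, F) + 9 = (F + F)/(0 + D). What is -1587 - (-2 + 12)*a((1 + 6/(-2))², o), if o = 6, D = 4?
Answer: -1527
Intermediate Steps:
a(u, F) = -9 + F/2 (a(u, F) = -9 + (F + F)/(0 + 4) = -9 + (2*F)/4 = -9 + (2*F)*(¼) = -9 + F/2)
-1587 - (-2 + 12)*a((1 + 6/(-2))², o) = -1587 - (-2 + 12)*(-9 + (½)*6) = -1587 - 10*(-9 + 3) = -1587 - 10*(-6) = -1587 - 1*(-60) = -1587 + 60 = -1527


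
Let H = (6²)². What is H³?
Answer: 2176782336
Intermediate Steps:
H = 1296 (H = 36² = 1296)
H³ = 1296³ = 2176782336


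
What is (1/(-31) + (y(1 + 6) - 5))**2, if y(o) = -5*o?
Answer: 1540081/961 ≈ 1602.6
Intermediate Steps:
(1/(-31) + (y(1 + 6) - 5))**2 = (1/(-31) + (-5*(1 + 6) - 5))**2 = (-1/31 + (-5*7 - 5))**2 = (-1/31 + (-35 - 5))**2 = (-1/31 - 40)**2 = (-1241/31)**2 = 1540081/961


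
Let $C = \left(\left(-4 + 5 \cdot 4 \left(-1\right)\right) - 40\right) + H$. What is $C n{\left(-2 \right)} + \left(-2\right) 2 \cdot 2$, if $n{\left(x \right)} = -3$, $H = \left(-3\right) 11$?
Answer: $283$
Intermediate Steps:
$H = -33$
$C = -97$ ($C = \left(\left(-4 + 5 \cdot 4 \left(-1\right)\right) - 40\right) - 33 = \left(\left(-4 + 20 \left(-1\right)\right) - 40\right) - 33 = \left(\left(-4 - 20\right) - 40\right) - 33 = \left(-24 - 40\right) - 33 = -64 - 33 = -97$)
$C n{\left(-2 \right)} + \left(-2\right) 2 \cdot 2 = \left(-97\right) \left(-3\right) + \left(-2\right) 2 \cdot 2 = 291 - 8 = 283$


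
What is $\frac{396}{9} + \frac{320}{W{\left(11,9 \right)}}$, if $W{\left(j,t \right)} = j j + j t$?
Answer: $\frac{500}{11} \approx 45.455$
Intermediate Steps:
$W{\left(j,t \right)} = j^{2} + j t$
$\frac{396}{9} + \frac{320}{W{\left(11,9 \right)}} = \frac{396}{9} + \frac{320}{11 \left(11 + 9\right)} = 396 \cdot \frac{1}{9} + \frac{320}{11 \cdot 20} = 44 + \frac{320}{220} = 44 + 320 \cdot \frac{1}{220} = 44 + \frac{16}{11} = \frac{500}{11}$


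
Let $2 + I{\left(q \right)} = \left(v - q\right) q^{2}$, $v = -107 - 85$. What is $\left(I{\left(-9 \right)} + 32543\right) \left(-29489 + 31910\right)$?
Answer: $42895278$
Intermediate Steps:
$v = -192$ ($v = -107 - 85 = -192$)
$I{\left(q \right)} = -2 + q^{2} \left(-192 - q\right)$ ($I{\left(q \right)} = -2 + \left(-192 - q\right) q^{2} = -2 + q^{2} \left(-192 - q\right)$)
$\left(I{\left(-9 \right)} + 32543\right) \left(-29489 + 31910\right) = \left(\left(-2 - \left(-9\right)^{3} - 192 \left(-9\right)^{2}\right) + 32543\right) \left(-29489 + 31910\right) = \left(\left(-2 - -729 - 15552\right) + 32543\right) 2421 = \left(\left(-2 + 729 - 15552\right) + 32543\right) 2421 = \left(-14825 + 32543\right) 2421 = 17718 \cdot 2421 = 42895278$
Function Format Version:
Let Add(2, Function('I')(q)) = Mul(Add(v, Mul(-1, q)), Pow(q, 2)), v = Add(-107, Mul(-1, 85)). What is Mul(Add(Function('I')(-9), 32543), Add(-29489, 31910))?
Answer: 42895278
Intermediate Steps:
v = -192 (v = Add(-107, -85) = -192)
Function('I')(q) = Add(-2, Mul(Pow(q, 2), Add(-192, Mul(-1, q)))) (Function('I')(q) = Add(-2, Mul(Add(-192, Mul(-1, q)), Pow(q, 2))) = Add(-2, Mul(Pow(q, 2), Add(-192, Mul(-1, q)))))
Mul(Add(Function('I')(-9), 32543), Add(-29489, 31910)) = Mul(Add(Add(-2, Mul(-1, Pow(-9, 3)), Mul(-192, Pow(-9, 2))), 32543), Add(-29489, 31910)) = Mul(Add(Add(-2, Mul(-1, -729), Mul(-192, 81)), 32543), 2421) = Mul(Add(Add(-2, 729, -15552), 32543), 2421) = Mul(Add(-14825, 32543), 2421) = Mul(17718, 2421) = 42895278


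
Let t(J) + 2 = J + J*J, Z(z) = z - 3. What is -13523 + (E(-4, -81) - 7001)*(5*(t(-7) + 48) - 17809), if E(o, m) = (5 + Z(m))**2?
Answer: 13186917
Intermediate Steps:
Z(z) = -3 + z
t(J) = -2 + J + J**2 (t(J) = -2 + (J + J*J) = -2 + (J + J**2) = -2 + J + J**2)
E(o, m) = (2 + m)**2 (E(o, m) = (5 + (-3 + m))**2 = (2 + m)**2)
-13523 + (E(-4, -81) - 7001)*(5*(t(-7) + 48) - 17809) = -13523 + ((2 - 81)**2 - 7001)*(5*((-2 - 7 + (-7)**2) + 48) - 17809) = -13523 + ((-79)**2 - 7001)*(5*((-2 - 7 + 49) + 48) - 17809) = -13523 + (6241 - 7001)*(5*(40 + 48) - 17809) = -13523 - 760*(5*88 - 17809) = -13523 - 760*(440 - 17809) = -13523 - 760*(-17369) = -13523 + 13200440 = 13186917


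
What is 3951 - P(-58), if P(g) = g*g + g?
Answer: 645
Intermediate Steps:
P(g) = g + g**2 (P(g) = g**2 + g = g + g**2)
3951 - P(-58) = 3951 - (-58)*(1 - 58) = 3951 - (-58)*(-57) = 3951 - 1*3306 = 3951 - 3306 = 645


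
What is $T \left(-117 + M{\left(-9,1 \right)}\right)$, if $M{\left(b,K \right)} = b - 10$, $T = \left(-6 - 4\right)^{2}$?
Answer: $-13600$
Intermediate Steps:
$T = 100$ ($T = \left(-10\right)^{2} = 100$)
$M{\left(b,K \right)} = -10 + b$
$T \left(-117 + M{\left(-9,1 \right)}\right) = 100 \left(-117 - 19\right) = 100 \left(-136\right) = -13600$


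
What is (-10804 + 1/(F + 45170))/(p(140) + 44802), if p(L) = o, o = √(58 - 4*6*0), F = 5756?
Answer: -12325131071703/51109821114598 + 550204503*√58/102219642229196 ≈ -0.24111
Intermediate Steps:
o = √58 (o = √(58 - 24*0) = √(58 + 0) = √58 ≈ 7.6158)
p(L) = √58
(-10804 + 1/(F + 45170))/(p(140) + 44802) = (-10804 + 1/(5756 + 45170))/(√58 + 44802) = (-10804 + 1/50926)/(44802 + √58) = -550204503/(50926*(44802 + √58))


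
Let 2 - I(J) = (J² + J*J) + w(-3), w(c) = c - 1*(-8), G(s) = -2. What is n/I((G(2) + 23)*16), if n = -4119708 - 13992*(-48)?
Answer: 1149364/75265 ≈ 15.271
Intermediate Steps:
w(c) = 8 + c (w(c) = c + 8 = 8 + c)
n = -3448092 (n = -4119708 + 671616 = -3448092)
I(J) = -3 - 2*J² (I(J) = 2 - ((J² + J*J) + (8 - 3)) = 2 - ((J² + J²) + 5) = 2 - (2*J² + 5) = 2 - (5 + 2*J²) = 2 + (-5 - 2*J²) = -3 - 2*J²)
n/I((G(2) + 23)*16) = -3448092/(-3 - 2*256*(-2 + 23)²) = -3448092/(-3 - 2*(21*16)²) = -3448092/(-3 - 2*336²) = -3448092/(-3 - 2*112896) = -3448092/(-3 - 225792) = -3448092/(-225795) = -3448092*(-1/225795) = 1149364/75265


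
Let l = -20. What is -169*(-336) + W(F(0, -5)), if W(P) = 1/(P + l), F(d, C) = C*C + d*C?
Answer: 283921/5 ≈ 56784.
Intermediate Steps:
F(d, C) = C² + C*d
W(P) = 1/(-20 + P) (W(P) = 1/(P - 20) = 1/(-20 + P))
-169*(-336) + W(F(0, -5)) = -169*(-336) + 1/(-20 - 5*(-5 + 0)) = 56784 + 1/(-20 - 5*(-5)) = 56784 + 1/(-20 + 25) = 56784 + 1/5 = 56784 + ⅕ = 283921/5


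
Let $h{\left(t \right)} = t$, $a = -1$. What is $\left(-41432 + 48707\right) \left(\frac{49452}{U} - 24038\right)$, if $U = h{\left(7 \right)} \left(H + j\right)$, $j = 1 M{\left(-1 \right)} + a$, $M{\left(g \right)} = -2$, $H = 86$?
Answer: $- \frac{101243454150}{581} \approx -1.7426 \cdot 10^{8}$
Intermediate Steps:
$j = -3$ ($j = 1 \left(-2\right) - 1 = -2 - 1 = -3$)
$U = 581$ ($U = 7 \left(86 - 3\right) = 7 \cdot 83 = 581$)
$\left(-41432 + 48707\right) \left(\frac{49452}{U} - 24038\right) = \left(-41432 + 48707\right) \left(\frac{49452}{581} - 24038\right) = 7275 \left(49452 \cdot \frac{1}{581} - 24038\right) = 7275 \left(\frac{49452}{581} - 24038\right) = 7275 \left(- \frac{13916626}{581}\right) = - \frac{101243454150}{581}$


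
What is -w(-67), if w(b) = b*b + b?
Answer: -4422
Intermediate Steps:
w(b) = b + b**2 (w(b) = b**2 + b = b + b**2)
-w(-67) = -(-67)*(1 - 67) = -(-67)*(-66) = -1*4422 = -4422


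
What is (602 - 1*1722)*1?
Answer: -1120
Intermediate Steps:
(602 - 1*1722)*1 = (602 - 1722)*1 = -1120*1 = -1120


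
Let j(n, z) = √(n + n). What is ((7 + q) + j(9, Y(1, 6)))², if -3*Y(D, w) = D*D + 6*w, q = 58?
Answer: 4243 + 390*√2 ≈ 4794.5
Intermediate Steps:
Y(D, w) = -2*w - D²/3 (Y(D, w) = -(D*D + 6*w)/3 = -(D² + 6*w)/3 = -2*w - D²/3)
j(n, z) = √2*√n (j(n, z) = √(2*n) = √2*√n)
((7 + q) + j(9, Y(1, 6)))² = ((7 + 58) + √2*√9)² = (65 + √2*3)² = (65 + 3*√2)²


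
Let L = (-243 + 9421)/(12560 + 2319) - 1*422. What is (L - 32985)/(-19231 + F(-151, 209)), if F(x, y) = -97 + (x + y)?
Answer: 99410715/57343666 ≈ 1.7336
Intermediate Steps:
F(x, y) = -97 + x + y
L = -6269760/14879 (L = 9178/14879 - 422 = -6269760/14879 ≈ -421.38)
(L - 32985)/(-19231 + F(-151, 209)) = (-6269760/14879 - 32985)/(-19231 + (-97 - 151 + 209)) = -497053575/(14879*(-19231 - 39)) = -497053575/14879/(-19270) = -497053575/14879*(-1/19270) = 99410715/57343666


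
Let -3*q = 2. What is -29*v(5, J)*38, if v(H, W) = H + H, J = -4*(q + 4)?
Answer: -11020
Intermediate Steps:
q = -⅔ (q = -⅓*2 = -⅔ ≈ -0.66667)
J = -40/3 (J = -4*(-⅔ + 4) = -4*10/3 = -40/3 ≈ -13.333)
v(H, W) = 2*H
-29*v(5, J)*38 = -58*5*38 = -29*10*38 = -290*38 = -11020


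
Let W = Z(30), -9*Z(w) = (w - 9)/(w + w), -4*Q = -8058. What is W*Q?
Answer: -9401/120 ≈ -78.342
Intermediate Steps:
Q = 4029/2 (Q = -¼*(-8058) = 4029/2 ≈ 2014.5)
Z(w) = -(-9 + w)/(18*w) (Z(w) = -(w - 9)/(9*(w + w)) = -(-9 + w)/(9*(2*w)) = -(-9 + w)*1/(2*w)/9 = -(-9 + w)/(18*w))
W = -7/180 (W = (1/18)*(9 - 1*30)/30 = (1/18)*(1/30)*(9 - 30) = (1/18)*(1/30)*(-21) = -7/180 ≈ -0.038889)
W*Q = -7/180*4029/2 = -9401/120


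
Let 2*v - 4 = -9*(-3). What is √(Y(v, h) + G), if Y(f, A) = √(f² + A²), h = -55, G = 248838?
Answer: √(995352 + 2*√13061)/2 ≈ 498.89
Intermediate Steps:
v = 31/2 (v = 2 + (-9*(-3))/2 = 2 + (½)*27 = 2 + 27/2 = 31/2 ≈ 15.500)
Y(f, A) = √(A² + f²)
√(Y(v, h) + G) = √(√((-55)² + (31/2)²) + 248838) = √(√(3025 + 961/4) + 248838) = √(√(13061/4) + 248838) = √(√13061/2 + 248838) = √(248838 + √13061/2)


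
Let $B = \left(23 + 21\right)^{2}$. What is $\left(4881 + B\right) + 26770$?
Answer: $33587$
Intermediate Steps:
$B = 1936$ ($B = 44^{2} = 1936$)
$\left(4881 + B\right) + 26770 = \left(4881 + 1936\right) + 26770 = 6817 + 26770 = 33587$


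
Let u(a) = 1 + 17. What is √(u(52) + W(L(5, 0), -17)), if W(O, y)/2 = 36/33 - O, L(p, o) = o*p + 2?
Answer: √1958/11 ≈ 4.0227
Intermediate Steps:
L(p, o) = 2 + o*p
W(O, y) = 24/11 - 2*O (W(O, y) = 2*(36/33 - O) = 2*(36*(1/33) - O) = 2*(12/11 - O) = 24/11 - 2*O)
u(a) = 18
√(u(52) + W(L(5, 0), -17)) = √(18 + (24/11 - 2*(2 + 0*5))) = √(18 + (24/11 - 2*(2 + 0))) = √(18 + (24/11 - 2*2)) = √(18 + (24/11 - 4)) = √(18 - 20/11) = √(178/11) = √1958/11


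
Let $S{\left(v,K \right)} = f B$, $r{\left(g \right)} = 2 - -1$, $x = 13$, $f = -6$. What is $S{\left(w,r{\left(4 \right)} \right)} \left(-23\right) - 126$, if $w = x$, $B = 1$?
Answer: $12$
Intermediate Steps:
$r{\left(g \right)} = 3$ ($r{\left(g \right)} = 2 + 1 = 3$)
$w = 13$
$S{\left(v,K \right)} = -6$ ($S{\left(v,K \right)} = \left(-6\right) 1 = -6$)
$S{\left(w,r{\left(4 \right)} \right)} \left(-23\right) - 126 = \left(-6\right) \left(-23\right) - 126 = 138 - 126 = 12$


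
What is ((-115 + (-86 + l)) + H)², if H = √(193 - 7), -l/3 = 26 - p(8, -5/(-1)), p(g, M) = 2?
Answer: (273 - √186)² ≈ 67269.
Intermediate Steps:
l = -72 (l = -3*(26 - 1*2) = -3*(26 - 2) = -3*24 = -72)
H = √186 ≈ 13.638
((-115 + (-86 + l)) + H)² = ((-115 + (-86 - 72)) + √186)² = ((-115 - 158) + √186)² = (-273 + √186)²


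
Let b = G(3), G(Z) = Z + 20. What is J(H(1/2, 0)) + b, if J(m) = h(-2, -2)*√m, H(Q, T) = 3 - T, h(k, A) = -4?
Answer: 23 - 4*√3 ≈ 16.072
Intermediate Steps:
G(Z) = 20 + Z
b = 23 (b = 20 + 3 = 23)
J(m) = -4*√m
J(H(1/2, 0)) + b = -4*√(3 - 1*0) + 23 = -4*√(3 + 0) + 23 = -4*√3 + 23 = 23 - 4*√3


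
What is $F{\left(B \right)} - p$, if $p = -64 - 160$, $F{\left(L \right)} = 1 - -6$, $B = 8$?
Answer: $231$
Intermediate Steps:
$F{\left(L \right)} = 7$ ($F{\left(L \right)} = 1 + 6 = 7$)
$p = -224$ ($p = -64 - 160 = -224$)
$F{\left(B \right)} - p = 7 - -224 = 7 + 224 = 231$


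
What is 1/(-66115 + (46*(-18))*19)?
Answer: -1/81847 ≈ -1.2218e-5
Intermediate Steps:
1/(-66115 + (46*(-18))*19) = 1/(-66115 - 828*19) = 1/(-66115 - 15732) = 1/(-81847) = -1/81847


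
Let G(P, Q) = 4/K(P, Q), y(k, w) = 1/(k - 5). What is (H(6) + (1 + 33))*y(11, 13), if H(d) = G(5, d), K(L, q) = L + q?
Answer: 63/11 ≈ 5.7273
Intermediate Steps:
y(k, w) = 1/(-5 + k)
G(P, Q) = 4/(P + Q)
H(d) = 4/(5 + d)
(H(6) + (1 + 33))*y(11, 13) = (4/(5 + 6) + (1 + 33))/(-5 + 11) = (4/11 + 34)/6 = (4*(1/11) + 34)*(⅙) = (4/11 + 34)*(⅙) = (378/11)*(⅙) = 63/11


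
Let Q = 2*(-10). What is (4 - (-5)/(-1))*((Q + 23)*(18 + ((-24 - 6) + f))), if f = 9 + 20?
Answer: -51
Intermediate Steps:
Q = -20
f = 29
(4 - (-5)/(-1))*((Q + 23)*(18 + ((-24 - 6) + f))) = (4 - (-5)/(-1))*((-20 + 23)*(18 + ((-24 - 6) + 29))) = (4 - (-5)*(-1))*(3*(18 + (-30 + 29))) = (4 - 1*5)*(3*(18 - 1)) = (4 - 5)*(3*17) = -1*51 = -51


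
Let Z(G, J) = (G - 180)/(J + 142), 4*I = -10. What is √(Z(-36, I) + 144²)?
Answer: 4*√1245363/31 ≈ 143.99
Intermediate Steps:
I = -5/2 (I = (¼)*(-10) = -5/2 ≈ -2.5000)
Z(G, J) = (-180 + G)/(142 + J)
√(Z(-36, I) + 144²) = √((-180 - 36)/(142 - 5/2) + 144²) = √(-216/(279/2) + 20736) = √((2/279)*(-216) + 20736) = √(-48/31 + 20736) = √(642768/31) = 4*√1245363/31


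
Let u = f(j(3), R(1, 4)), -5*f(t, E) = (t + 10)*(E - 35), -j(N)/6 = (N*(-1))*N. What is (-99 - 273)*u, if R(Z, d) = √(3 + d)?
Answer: -166656 + 23808*√7/5 ≈ -1.5406e+5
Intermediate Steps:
j(N) = 6*N² (j(N) = -6*N*(-1)*N = -6*(-N)*N = -(-6)*N² = 6*N²)
f(t, E) = -(-35 + E)*(10 + t)/5 (f(t, E) = -(t + 10)*(E - 35)/5 = -(10 + t)*(-35 + E)/5 = -(-35 + E)*(10 + t)/5)
u = 448 - 64*√7/5 (u = 70 - 2*√(3 + 4) + 7*(6*3²) - √(3 + 4)*6*3²/5 = 70 - 2*√7 + 7*(6*9) - √7*6*9/5 = 70 - 2*√7 + 7*54 - ⅕*√7*54 = 70 - 2*√7 + 378 - 54*√7/5 = 448 - 64*√7/5 ≈ 414.13)
(-99 - 273)*u = (-99 - 273)*(448 - 64*√7/5) = -372*(448 - 64*√7/5) = -166656 + 23808*√7/5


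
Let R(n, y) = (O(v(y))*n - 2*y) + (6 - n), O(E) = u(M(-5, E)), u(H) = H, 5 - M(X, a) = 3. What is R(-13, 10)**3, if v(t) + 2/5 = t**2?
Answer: -19683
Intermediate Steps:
M(X, a) = 2 (M(X, a) = 5 - 1*3 = 5 - 3 = 2)
v(t) = -2/5 + t**2
O(E) = 2
R(n, y) = 6 + n - 2*y (R(n, y) = (2*n - 2*y) + (6 - n) = (-2*y + 2*n) + (6 - n) = 6 + n - 2*y)
R(-13, 10)**3 = (6 - 13 - 2*10)**3 = (6 - 13 - 20)**3 = (-27)**3 = -19683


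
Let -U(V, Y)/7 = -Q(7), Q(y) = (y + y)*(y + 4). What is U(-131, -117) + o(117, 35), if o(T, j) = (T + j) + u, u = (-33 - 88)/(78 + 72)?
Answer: 184379/150 ≈ 1229.2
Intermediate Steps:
Q(y) = 2*y*(4 + y) (Q(y) = (2*y)*(4 + y) = 2*y*(4 + y))
u = -121/150 ≈ -0.80667
U(V, Y) = 1078 (U(V, Y) = -(-7)*2*7*(4 + 7) = -(-7)*2*7*11 = -(-7)*154 = -7*(-154) = 1078)
o(T, j) = -121/150 + T + j (o(T, j) = (T + j) - 121/150 = -121/150 + T + j)
U(-131, -117) + o(117, 35) = 1078 + (-121/150 + 117 + 35) = 1078 + 22679/150 = 184379/150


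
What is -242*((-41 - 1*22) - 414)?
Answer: 115434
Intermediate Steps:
-242*((-41 - 1*22) - 414) = -242*((-41 - 22) - 414) = -242*(-63 - 414) = -242*(-477) = 115434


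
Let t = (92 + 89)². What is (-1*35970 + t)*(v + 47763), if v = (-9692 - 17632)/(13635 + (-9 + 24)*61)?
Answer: -371668693689/2425 ≈ -1.5327e+8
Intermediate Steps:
t = 32761 (t = 181² = 32761)
v = -4554/2425 (v = -27324/(13635 + 15*61) = -27324/(13635 + 915) = -27324/14550 = -27324*1/14550 = -4554/2425 ≈ -1.8779)
(-1*35970 + t)*(v + 47763) = (-1*35970 + 32761)*(-4554/2425 + 47763) = (-35970 + 32761)*(115820721/2425) = -3209*115820721/2425 = -371668693689/2425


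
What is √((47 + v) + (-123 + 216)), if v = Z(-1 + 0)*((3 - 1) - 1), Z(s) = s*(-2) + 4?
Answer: √146 ≈ 12.083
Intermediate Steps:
Z(s) = 4 - 2*s (Z(s) = -2*s + 4 = 4 - 2*s)
v = 6 (v = (4 - 2*(-1 + 0))*((3 - 1) - 1) = (4 - 2*(-1))*(2 - 1) = (4 + 2)*1 = 6*1 = 6)
√((47 + v) + (-123 + 216)) = √((47 + 6) + (-123 + 216)) = √(53 + 93) = √146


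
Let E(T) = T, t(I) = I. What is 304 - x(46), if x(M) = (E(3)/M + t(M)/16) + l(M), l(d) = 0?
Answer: 55395/184 ≈ 301.06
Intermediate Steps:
x(M) = 3/M + M/16 (x(M) = (3/M + M/16) + 0 = 3/M + M/16)
304 - x(46) = 304 - (3/46 + (1/16)*46) = 304 - (3*(1/46) + 23/8) = 304 - (3/46 + 23/8) = 304 - 1*541/184 = 304 - 541/184 = 55395/184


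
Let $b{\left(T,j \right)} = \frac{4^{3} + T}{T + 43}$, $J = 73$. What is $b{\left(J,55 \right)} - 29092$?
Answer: $- \frac{3374535}{116} \approx -29091.0$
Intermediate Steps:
$b{\left(T,j \right)} = \frac{64 + T}{43 + T}$
$b{\left(J,55 \right)} - 29092 = \frac{64 + 73}{43 + 73} - 29092 = \frac{1}{116} \cdot 137 - 29092 = \frac{137}{116} - 29092 = - \frac{3374535}{116}$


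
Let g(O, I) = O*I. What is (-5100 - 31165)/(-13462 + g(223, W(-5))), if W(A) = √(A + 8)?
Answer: 488199430/181076257 + 8087095*√3/181076257 ≈ 2.7735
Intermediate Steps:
W(A) = √(8 + A)
g(O, I) = I*O
(-5100 - 31165)/(-13462 + g(223, W(-5))) = (-5100 - 31165)/(-13462 + √(8 - 5)*223) = -36265/(-13462 + √3*223) = -36265/(-13462 + 223*√3)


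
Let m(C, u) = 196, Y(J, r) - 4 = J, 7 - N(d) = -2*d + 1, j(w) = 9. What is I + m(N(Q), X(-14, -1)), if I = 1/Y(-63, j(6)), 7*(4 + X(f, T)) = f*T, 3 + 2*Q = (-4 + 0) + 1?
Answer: 11563/59 ≈ 195.98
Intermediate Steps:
Q = -3 (Q = -3/2 + ((-4 + 0) + 1)/2 = -3/2 + (-4 + 1)/2 = -3/2 + (½)*(-3) = -3/2 - 3/2 = -3)
N(d) = 6 + 2*d (N(d) = 7 - (-2*d + 1) = 7 - (1 - 2*d) = 7 + (-1 + 2*d) = 6 + 2*d)
X(f, T) = -4 + T*f/7 (X(f, T) = -4 + (f*T)/7 = -4 + (T*f)/7 = -4 + T*f/7)
Y(J, r) = 4 + J
I = -1/59 (I = 1/(4 - 63) = 1/(-59) = -1/59 ≈ -0.016949)
I + m(N(Q), X(-14, -1)) = -1/59 + 196 = 11563/59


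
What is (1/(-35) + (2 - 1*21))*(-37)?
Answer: 24642/35 ≈ 704.06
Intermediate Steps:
(1/(-35) + (2 - 1*21))*(-37) = (-1/35 + (2 - 21))*(-37) = (-1/35 - 19)*(-37) = -666/35*(-37) = 24642/35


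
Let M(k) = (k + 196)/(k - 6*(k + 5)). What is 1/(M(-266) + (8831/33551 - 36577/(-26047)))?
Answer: 16229625230/26188679663 ≈ 0.61972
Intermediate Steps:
M(k) = (196 + k)/(-30 - 5*k) (M(k) = (196 + k)/(k - 6*(5 + k)) = (196 + k)/(k + (-30 - 6*k)) = (196 + k)/(-30 - 5*k))
1/(M(-266) + (8831/33551 - 36577/(-26047))) = 1/((-196 - 1*(-266))/(5*(6 - 266)) + (8831/33551 - 36577/(-26047))) = 1/((⅕)*(-196 + 266)/(-260) + (8831*(1/33551) - 36577*(-1/26047))) = 1/((⅕)*(-1/260)*70 + (8831/33551 + 36577/26047)) = 1/(-7/130 + 208173712/124843271) = 1/(26188679663/16229625230) = 16229625230/26188679663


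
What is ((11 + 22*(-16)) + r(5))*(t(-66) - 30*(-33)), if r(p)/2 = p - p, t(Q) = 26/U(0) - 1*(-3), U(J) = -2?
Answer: -334180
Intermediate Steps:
t(Q) = -10 (t(Q) = 26/(-2) - 1*(-3) = 26*(-½) + 3 = -13 + 3 = -10)
r(p) = 0 (r(p) = 2*(p - p) = 2*0 = 0)
((11 + 22*(-16)) + r(5))*(t(-66) - 30*(-33)) = ((11 + 22*(-16)) + 0)*(-10 - 30*(-33)) = ((11 - 352) + 0)*(-10 + 990) = (-341 + 0)*980 = -341*980 = -334180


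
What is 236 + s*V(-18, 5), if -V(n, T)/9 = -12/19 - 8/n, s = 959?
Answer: 35172/19 ≈ 1851.2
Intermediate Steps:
V(n, T) = 108/19 + 72/n (V(n, T) = -9*(-12/19 - 8/n) = 108/19 + 72/n)
236 + s*V(-18, 5) = 236 + 959*(108/19 + 72/(-18)) = 236 + 959*(108/19 + 72*(-1/18)) = 236 + 959*(108/19 - 4) = 236 + 959*(32/19) = 236 + 30688/19 = 35172/19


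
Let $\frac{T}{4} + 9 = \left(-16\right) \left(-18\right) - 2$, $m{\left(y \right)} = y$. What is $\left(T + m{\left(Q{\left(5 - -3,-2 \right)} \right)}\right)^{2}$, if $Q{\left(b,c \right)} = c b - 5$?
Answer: $1181569$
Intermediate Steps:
$Q{\left(b,c \right)} = -5 + b c$ ($Q{\left(b,c \right)} = b c - 5 = -5 + b c$)
$T = 1108$ ($T = -36 + 4 \left(\left(-16\right) \left(-18\right) - 2\right) = -36 + 4 \left(288 - 2\right) = -36 + 4 \cdot 286 = -36 + 1144 = 1108$)
$\left(T + m{\left(Q{\left(5 - -3,-2 \right)} \right)}\right)^{2} = \left(1108 + \left(-5 + \left(5 - -3\right) \left(-2\right)\right)\right)^{2} = \left(1108 + \left(-5 + \left(5 + 3\right) \left(-2\right)\right)\right)^{2} = \left(1108 + \left(-5 + 8 \left(-2\right)\right)\right)^{2} = \left(1108 - 21\right)^{2} = 1087^{2} = 1181569$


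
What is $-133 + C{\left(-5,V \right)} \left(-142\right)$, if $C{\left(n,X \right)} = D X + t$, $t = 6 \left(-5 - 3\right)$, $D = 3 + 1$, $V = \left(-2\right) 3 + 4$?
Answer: $7819$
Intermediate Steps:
$V = -2$ ($V = -6 + 4 = -2$)
$D = 4$
$t = -48$ ($t = 6 \left(-5 - 3\right) = 6 \left(-8\right) = -48$)
$C{\left(n,X \right)} = -48 + 4 X$ ($C{\left(n,X \right)} = 4 X - 48 = -48 + 4 X$)
$-133 + C{\left(-5,V \right)} \left(-142\right) = -133 + \left(-48 + 4 \left(-2\right)\right) \left(-142\right) = -133 + \left(-48 - 8\right) \left(-142\right) = -133 - -7952 = -133 + 7952 = 7819$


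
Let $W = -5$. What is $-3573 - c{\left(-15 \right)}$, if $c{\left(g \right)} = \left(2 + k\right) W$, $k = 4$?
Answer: $-3543$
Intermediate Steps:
$c{\left(g \right)} = -30$ ($c{\left(g \right)} = \left(2 + 4\right) \left(-5\right) = 6 \left(-5\right) = -30$)
$-3573 - c{\left(-15 \right)} = -3573 - -30 = -3573 + 30 = -3543$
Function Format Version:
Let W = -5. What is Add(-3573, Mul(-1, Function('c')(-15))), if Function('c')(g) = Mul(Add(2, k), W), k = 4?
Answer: -3543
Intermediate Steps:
Function('c')(g) = -30 (Function('c')(g) = Mul(Add(2, 4), -5) = Mul(6, -5) = -30)
Add(-3573, Mul(-1, Function('c')(-15))) = Add(-3573, Mul(-1, -30)) = Add(-3573, 30) = -3543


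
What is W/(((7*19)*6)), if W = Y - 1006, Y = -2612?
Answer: -603/133 ≈ -4.5338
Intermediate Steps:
W = -3618 (W = -2612 - 1006 = -3618)
W/(((7*19)*6)) = -3618/((7*19)*6) = -3618/(133*6) = -3618/798 = -3618*1/798 = -603/133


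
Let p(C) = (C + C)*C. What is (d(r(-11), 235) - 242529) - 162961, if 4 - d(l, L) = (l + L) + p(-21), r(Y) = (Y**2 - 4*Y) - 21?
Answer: -406747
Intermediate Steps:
p(C) = 2*C**2 (p(C) = (2*C)*C = 2*C**2)
r(Y) = -21 + Y**2 - 4*Y
d(l, L) = -878 - L - l (d(l, L) = 4 - ((l + L) + 2*(-21)**2) = 4 - ((L + l) + 2*441) = 4 - ((L + l) + 882) = 4 - (882 + L + l) = 4 + (-882 - L - l) = -878 - L - l)
(d(r(-11), 235) - 242529) - 162961 = ((-878 - 1*235 - (-21 + (-11)**2 - 4*(-11))) - 242529) - 162961 = ((-878 - 235 - (-21 + 121 + 44)) - 242529) - 162961 = ((-878 - 235 - 1*144) - 242529) - 162961 = ((-878 - 235 - 144) - 242529) - 162961 = (-1257 - 242529) - 162961 = -243786 - 162961 = -406747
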